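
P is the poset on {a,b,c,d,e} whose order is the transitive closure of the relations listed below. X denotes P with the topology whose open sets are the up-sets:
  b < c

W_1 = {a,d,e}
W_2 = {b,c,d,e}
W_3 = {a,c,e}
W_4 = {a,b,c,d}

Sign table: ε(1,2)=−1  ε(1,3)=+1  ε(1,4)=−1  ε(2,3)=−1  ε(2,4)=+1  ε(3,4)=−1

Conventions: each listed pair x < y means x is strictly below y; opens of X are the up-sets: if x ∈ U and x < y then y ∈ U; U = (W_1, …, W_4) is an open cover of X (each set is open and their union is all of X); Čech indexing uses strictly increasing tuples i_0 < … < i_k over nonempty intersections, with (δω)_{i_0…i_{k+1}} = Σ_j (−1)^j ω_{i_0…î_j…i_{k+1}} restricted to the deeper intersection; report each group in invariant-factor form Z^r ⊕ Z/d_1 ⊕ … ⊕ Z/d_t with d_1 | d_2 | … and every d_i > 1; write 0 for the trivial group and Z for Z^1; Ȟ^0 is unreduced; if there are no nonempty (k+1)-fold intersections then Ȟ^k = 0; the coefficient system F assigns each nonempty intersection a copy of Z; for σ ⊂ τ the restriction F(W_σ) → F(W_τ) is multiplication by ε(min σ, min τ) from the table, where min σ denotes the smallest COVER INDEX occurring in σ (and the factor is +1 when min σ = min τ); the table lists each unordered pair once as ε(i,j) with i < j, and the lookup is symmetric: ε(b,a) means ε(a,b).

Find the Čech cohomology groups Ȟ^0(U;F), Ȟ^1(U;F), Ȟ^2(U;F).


Ȟ^0 = Z, Ȟ^1 = 0 and Ȟ^2 = Z

nerve of the cover:
  W12={d,e} W13={a,e} W14={a,d} W23={c,e} W24={b,c,d} W34={a,c}
  W123={e} W124={d} W134={a} W234={c}
C dims 4,6,4; δ0: rk 3, SNF 1^3; δ1: rk 3, SNF 1^3
Ȟ^0 = (4 − 3) − 0 = 1, so Ȟ^0 ≅ Z
Ȟ^1 = (6 − 3) − 3 = 0, so Ȟ^1 ≅ 0
Ȟ^2 = (4 − 0) − 3 = 1, so Ȟ^2 ≅ Z


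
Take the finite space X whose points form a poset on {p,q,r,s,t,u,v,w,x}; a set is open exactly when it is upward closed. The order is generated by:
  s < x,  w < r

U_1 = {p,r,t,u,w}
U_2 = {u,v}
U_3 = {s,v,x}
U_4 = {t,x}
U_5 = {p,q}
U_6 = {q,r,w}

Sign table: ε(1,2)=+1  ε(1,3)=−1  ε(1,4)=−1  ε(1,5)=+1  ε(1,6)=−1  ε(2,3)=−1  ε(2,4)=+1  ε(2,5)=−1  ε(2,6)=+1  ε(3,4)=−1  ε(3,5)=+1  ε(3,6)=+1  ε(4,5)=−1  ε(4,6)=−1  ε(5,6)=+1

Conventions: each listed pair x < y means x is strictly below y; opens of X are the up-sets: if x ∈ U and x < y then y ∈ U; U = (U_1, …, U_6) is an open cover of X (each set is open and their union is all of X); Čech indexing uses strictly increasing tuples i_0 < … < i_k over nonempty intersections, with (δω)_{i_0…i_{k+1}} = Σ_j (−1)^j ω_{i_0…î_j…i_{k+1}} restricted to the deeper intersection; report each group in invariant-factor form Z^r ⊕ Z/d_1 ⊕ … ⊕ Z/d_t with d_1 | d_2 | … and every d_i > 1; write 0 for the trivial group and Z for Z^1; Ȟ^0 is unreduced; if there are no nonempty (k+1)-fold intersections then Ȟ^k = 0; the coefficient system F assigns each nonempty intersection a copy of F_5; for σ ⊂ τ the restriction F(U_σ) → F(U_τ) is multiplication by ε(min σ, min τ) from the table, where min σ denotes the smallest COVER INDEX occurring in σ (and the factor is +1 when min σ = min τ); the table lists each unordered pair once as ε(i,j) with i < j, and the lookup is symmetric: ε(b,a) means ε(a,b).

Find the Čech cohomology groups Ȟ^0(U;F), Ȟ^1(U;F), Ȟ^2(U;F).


Ȟ^0 ≅ 0, Ȟ^1 ≅ Z/5 and Ȟ^2 ≅ 0

nerve simplices:
  U12={u} U14={t} U15={p} U16={r,w} U23={v} U34={x} U56={q}
C dims 6,7; δ0: rk_F5 6
degree 0: 6−6−0 = 0 → Ȟ^0 ≅ 0
degree 1: 7−0−6 = 1 → Ȟ^1 ≅ Z/5
degree 2: 0−0−0 = 0 → Ȟ^2 ≅ 0


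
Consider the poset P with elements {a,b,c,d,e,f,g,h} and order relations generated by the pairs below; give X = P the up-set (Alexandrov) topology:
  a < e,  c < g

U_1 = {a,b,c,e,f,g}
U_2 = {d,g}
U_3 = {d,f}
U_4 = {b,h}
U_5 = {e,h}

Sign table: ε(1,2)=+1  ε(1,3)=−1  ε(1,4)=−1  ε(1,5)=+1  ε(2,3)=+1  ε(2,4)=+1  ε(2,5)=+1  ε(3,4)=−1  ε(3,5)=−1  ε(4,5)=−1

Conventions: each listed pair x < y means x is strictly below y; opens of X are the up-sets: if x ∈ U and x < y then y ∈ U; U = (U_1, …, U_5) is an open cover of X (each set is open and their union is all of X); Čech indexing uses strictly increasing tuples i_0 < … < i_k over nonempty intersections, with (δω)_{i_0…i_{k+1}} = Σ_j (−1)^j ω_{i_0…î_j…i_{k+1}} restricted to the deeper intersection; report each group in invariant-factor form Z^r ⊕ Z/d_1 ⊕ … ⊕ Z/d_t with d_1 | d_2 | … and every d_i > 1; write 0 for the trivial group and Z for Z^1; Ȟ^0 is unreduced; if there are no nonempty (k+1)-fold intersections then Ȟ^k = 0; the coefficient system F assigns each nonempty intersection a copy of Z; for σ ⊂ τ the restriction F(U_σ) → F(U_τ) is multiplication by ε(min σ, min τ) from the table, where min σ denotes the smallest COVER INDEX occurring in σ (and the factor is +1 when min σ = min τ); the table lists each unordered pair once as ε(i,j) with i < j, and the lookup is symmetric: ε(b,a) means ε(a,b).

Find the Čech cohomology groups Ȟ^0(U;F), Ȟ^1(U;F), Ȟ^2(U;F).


Ȟ^0 ≅ 0; Ȟ^1 ≅ Z ⊕ Z/2; Ȟ^2 ≅ 0

nonempty overlaps:
  U12={g} U13={f} U14={b} U15={e} U23={d} U45={h}
C dims 5,6; δ0: rk 5, SNF 1^4·2
degree 0: 5−5−0 = 0 → Ȟ^0 ≅ 0
degree 1: 6−0−5 = 1 plus torsion [2] → Ȟ^1 ≅ Z ⊕ Z/2
degree 2: 0−0−0 = 0 → Ȟ^2 ≅ 0


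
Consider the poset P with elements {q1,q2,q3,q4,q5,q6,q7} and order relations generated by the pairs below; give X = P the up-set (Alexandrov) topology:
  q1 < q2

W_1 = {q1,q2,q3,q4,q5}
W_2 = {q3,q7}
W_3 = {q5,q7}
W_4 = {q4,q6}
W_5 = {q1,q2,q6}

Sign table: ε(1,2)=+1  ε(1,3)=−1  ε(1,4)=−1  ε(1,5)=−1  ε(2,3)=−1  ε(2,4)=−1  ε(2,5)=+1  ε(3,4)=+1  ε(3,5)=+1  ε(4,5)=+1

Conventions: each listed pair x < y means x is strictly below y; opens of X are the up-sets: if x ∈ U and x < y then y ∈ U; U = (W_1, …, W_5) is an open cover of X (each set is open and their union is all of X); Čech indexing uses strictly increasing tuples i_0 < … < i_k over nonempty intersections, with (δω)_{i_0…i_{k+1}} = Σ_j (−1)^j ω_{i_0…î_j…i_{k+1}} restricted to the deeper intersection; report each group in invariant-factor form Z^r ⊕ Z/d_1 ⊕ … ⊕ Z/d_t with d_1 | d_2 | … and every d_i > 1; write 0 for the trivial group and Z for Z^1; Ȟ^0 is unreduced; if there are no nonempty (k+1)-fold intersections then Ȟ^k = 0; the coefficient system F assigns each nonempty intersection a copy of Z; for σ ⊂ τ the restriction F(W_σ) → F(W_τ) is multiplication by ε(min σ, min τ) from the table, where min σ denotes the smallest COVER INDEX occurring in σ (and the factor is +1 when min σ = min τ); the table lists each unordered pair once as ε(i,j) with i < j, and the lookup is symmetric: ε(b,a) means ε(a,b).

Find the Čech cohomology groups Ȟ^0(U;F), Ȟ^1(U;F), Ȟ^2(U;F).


Ȟ^0 ≅ Z,  Ȟ^1 ≅ Z^2,  Ȟ^2 ≅ 0

nonempty overlaps:
  W12={q3} W13={q5} W14={q4} W15={q1,q2} W23={q7} W45={q6}
C dims 5,6; δ0: rk 4, SNF 1^4
degree 0: 5−4−0 = 1 → Ȟ^0 ≅ Z
degree 1: 6−0−4 = 2 → Ȟ^1 ≅ Z^2
degree 2: 0−0−0 = 0 → Ȟ^2 ≅ 0


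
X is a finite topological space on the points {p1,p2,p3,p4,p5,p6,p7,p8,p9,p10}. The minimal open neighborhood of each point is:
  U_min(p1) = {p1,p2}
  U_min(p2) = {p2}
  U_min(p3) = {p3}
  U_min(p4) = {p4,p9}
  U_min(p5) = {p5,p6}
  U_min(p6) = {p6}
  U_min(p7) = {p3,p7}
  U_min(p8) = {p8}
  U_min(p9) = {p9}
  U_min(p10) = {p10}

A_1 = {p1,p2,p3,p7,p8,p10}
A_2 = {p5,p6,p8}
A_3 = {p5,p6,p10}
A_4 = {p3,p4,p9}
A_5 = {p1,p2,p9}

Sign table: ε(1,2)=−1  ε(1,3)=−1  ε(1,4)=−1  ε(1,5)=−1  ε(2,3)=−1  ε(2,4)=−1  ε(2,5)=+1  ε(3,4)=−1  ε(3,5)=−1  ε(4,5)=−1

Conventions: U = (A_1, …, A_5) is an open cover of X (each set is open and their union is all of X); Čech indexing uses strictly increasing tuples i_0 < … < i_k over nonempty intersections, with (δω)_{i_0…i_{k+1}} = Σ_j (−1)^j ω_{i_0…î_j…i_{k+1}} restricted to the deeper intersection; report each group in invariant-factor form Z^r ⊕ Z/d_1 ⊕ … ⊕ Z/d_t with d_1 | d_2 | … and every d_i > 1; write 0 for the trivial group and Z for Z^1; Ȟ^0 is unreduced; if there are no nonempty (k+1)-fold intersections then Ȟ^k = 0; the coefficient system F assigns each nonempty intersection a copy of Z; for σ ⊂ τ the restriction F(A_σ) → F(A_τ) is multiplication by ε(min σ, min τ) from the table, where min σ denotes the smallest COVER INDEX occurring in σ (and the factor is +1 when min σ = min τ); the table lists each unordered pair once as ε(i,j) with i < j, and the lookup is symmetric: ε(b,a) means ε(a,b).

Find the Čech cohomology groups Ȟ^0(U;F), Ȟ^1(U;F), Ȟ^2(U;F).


Ȟ^0 ≅ 0,  Ȟ^1 ≅ Z ⊕ Z/2,  Ȟ^2 ≅ 0

nerve of the cover:
  A12={p8} A13={p10} A14={p3} A15={p1,p2} A23={p5,p6} A45={p9}
C dims 5,6; δ0: rk 5, SNF 1^4·2
Ȟ^0 = (5 − 5) − 0 = 0, so Ȟ^0 ≅ 0
Ȟ^1 = (6 − 0) − 5 = 1 plus torsion [2], so Ȟ^1 ≅ Z ⊕ Z/2
Ȟ^2 = (0 − 0) − 0 = 0, so Ȟ^2 ≅ 0


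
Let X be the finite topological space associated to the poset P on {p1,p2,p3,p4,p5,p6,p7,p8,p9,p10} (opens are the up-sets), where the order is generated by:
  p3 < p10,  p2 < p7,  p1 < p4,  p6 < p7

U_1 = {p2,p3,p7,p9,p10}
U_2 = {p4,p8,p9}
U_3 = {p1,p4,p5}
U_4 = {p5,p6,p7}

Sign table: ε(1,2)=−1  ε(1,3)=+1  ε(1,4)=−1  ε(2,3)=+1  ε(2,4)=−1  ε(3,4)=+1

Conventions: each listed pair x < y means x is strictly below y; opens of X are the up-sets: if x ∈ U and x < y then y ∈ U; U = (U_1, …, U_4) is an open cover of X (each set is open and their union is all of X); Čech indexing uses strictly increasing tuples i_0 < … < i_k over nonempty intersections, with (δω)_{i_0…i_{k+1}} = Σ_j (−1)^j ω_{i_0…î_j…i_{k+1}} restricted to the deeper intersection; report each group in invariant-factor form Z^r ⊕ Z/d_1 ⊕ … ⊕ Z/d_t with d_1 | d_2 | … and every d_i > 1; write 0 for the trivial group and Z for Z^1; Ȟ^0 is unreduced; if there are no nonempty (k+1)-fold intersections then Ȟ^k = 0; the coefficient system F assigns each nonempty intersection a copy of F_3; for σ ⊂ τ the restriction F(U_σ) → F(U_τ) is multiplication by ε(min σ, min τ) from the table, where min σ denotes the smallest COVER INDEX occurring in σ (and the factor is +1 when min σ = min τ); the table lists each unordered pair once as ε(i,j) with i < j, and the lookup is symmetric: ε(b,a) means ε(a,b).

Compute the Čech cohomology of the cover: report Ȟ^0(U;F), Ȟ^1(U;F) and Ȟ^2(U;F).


cover nerve:
  U12={p9} U14={p7} U23={p4} U34={p5}
C dims 4,4; δ0: rk_F3 3
Ȟ^0: (4−3)−0=1 ⇒ Z/3
Ȟ^1: (4−0)−3=1 ⇒ Z/3
Ȟ^2: (0−0)−0=0 ⇒ 0

Ȟ^0 = Z/3,  Ȟ^1 = Z/3,  Ȟ^2 = 0


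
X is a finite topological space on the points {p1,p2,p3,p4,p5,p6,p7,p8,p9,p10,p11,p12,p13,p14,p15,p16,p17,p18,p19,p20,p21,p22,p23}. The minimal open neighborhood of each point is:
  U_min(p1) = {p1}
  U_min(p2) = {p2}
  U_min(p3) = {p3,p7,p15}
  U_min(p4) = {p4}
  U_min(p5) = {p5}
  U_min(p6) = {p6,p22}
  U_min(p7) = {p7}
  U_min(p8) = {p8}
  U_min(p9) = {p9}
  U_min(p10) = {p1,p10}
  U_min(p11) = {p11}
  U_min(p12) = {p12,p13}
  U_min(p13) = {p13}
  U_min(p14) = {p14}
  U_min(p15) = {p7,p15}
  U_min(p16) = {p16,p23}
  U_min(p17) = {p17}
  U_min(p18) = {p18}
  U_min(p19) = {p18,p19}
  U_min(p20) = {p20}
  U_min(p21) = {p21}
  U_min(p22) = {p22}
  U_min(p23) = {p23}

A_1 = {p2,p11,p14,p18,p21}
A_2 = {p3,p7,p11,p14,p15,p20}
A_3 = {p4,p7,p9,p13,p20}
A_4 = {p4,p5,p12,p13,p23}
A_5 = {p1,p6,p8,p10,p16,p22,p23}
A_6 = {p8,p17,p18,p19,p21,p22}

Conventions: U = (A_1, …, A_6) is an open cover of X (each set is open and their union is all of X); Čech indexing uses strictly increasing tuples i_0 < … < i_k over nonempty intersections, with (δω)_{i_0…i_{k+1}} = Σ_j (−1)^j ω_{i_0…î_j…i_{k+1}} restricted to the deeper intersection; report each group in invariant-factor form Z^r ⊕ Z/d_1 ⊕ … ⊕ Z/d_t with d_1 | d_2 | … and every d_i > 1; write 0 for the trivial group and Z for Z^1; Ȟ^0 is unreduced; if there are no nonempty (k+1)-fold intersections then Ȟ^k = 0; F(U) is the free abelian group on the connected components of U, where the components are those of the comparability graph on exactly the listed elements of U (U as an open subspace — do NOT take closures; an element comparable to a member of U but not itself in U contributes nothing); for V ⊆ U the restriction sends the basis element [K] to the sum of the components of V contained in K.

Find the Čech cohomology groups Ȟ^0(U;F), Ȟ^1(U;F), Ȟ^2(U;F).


Ȟ^0 = Z^16, Ȟ^1 = 0, Ȟ^2 = 0

intersection data:
  A12={p11,p14} A16={p18,p21} A23={p7,p20} A34={p4,p13} A45={p23} A56={p8,p22}
components per intersection:
  A1: {p2} {p11} {p14} {p18} {p21}
  A2: {p3,p7,p15} {p11} {p14} {p20}
  A3: {p4} {p7} {p9} {p13} {p20}
  A4: {p4} {p5} {p12,p13} {p23}
  A5: {p1,p10} {p6,p22} {p8} {p16,p23}
  A6: {p8} {p17} {p18,p19} {p21} {p22}
  A12: {p11} {p14}
  A16: {p18} {p21}
  A23: {p7} {p20}
  A34: {p4} {p13}
  A45: {p23}
  A56: {p8} {p22}
C dims 27,11; δ0: rk 11, SNF 1^11
Ȟ^0 = (27 − 11) − 0 = 16, so Ȟ^0 ≅ Z^16
Ȟ^1 = (11 − 0) − 11 = 0, so Ȟ^1 ≅ 0
Ȟ^2 = (0 − 0) − 0 = 0, so Ȟ^2 ≅ 0


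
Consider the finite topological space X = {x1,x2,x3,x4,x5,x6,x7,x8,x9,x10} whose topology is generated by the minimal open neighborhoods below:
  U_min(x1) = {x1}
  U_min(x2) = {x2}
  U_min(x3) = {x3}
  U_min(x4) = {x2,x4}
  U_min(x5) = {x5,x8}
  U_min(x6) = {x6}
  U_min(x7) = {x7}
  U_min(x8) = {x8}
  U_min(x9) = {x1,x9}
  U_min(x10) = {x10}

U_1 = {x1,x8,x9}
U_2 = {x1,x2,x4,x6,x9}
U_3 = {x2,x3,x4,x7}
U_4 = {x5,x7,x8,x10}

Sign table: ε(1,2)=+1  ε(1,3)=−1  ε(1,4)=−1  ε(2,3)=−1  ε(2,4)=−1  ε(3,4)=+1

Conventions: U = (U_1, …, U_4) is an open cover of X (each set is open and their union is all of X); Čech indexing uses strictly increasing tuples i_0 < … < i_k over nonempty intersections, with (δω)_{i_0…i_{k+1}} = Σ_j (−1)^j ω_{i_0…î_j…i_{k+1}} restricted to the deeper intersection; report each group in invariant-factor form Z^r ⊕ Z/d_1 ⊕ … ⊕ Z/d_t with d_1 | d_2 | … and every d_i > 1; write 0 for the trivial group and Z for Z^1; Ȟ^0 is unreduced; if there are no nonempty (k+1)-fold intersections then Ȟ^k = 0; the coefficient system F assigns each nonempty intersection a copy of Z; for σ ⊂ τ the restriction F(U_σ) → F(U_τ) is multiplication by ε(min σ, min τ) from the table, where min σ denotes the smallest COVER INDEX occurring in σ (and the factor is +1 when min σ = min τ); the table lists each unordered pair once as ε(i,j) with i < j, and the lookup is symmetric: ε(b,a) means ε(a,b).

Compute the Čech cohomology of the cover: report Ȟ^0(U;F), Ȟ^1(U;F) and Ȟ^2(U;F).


Ȟ^0 = Z; Ȟ^1 = Z; Ȟ^2 = 0

nonempty intersections:
  U12={x1,x9} U14={x8} U23={x2,x4} U34={x7}
C dims 4,4; δ0: rk 3, SNF 1^3
Ȟ^0: (4−3)−0=1 ⇒ Z
Ȟ^1: (4−0)−3=1 ⇒ Z
Ȟ^2: (0−0)−0=0 ⇒ 0


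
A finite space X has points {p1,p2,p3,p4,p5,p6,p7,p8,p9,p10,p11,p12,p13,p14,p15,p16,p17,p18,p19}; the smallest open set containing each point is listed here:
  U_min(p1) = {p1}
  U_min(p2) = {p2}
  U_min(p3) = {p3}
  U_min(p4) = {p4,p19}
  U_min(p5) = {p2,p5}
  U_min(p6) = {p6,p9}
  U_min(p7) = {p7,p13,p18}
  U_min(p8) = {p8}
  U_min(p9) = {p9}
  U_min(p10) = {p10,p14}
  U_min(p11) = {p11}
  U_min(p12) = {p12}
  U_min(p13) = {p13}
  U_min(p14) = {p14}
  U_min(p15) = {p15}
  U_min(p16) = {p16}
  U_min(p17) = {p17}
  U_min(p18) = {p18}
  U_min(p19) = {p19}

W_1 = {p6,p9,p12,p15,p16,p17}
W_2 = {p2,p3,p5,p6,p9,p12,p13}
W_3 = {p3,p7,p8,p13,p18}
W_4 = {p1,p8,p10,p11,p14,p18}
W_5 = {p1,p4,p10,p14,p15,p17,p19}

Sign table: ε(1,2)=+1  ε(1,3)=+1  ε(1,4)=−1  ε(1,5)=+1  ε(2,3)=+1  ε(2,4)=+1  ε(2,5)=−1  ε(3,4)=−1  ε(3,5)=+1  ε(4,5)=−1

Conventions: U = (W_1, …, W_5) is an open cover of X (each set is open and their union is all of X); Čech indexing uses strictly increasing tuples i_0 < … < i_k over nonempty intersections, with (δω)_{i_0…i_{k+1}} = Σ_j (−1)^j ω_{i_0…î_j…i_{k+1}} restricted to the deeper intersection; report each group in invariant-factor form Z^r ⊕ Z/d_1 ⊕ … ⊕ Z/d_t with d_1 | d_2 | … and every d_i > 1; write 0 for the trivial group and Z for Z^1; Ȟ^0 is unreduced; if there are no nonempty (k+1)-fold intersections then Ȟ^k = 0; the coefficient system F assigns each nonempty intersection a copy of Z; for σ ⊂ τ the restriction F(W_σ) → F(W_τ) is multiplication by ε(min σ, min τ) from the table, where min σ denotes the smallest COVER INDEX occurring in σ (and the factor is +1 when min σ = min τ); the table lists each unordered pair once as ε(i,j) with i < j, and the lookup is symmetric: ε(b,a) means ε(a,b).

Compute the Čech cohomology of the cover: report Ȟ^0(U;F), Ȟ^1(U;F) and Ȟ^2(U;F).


cover nerve:
  W12={p6,p9,p12} W15={p15,p17} W23={p3,p13} W34={p8,p18} W45={p1,p10,p14}
C dims 5,5; δ0: rk 4, SNF 1^4
Ȟ^0: (5−4)−0=1 ⇒ Z
Ȟ^1: (5−0)−4=1 ⇒ Z
Ȟ^2: (0−0)−0=0 ⇒ 0

Ȟ^0 ≅ Z; Ȟ^1 ≅ Z; Ȟ^2 ≅ 0


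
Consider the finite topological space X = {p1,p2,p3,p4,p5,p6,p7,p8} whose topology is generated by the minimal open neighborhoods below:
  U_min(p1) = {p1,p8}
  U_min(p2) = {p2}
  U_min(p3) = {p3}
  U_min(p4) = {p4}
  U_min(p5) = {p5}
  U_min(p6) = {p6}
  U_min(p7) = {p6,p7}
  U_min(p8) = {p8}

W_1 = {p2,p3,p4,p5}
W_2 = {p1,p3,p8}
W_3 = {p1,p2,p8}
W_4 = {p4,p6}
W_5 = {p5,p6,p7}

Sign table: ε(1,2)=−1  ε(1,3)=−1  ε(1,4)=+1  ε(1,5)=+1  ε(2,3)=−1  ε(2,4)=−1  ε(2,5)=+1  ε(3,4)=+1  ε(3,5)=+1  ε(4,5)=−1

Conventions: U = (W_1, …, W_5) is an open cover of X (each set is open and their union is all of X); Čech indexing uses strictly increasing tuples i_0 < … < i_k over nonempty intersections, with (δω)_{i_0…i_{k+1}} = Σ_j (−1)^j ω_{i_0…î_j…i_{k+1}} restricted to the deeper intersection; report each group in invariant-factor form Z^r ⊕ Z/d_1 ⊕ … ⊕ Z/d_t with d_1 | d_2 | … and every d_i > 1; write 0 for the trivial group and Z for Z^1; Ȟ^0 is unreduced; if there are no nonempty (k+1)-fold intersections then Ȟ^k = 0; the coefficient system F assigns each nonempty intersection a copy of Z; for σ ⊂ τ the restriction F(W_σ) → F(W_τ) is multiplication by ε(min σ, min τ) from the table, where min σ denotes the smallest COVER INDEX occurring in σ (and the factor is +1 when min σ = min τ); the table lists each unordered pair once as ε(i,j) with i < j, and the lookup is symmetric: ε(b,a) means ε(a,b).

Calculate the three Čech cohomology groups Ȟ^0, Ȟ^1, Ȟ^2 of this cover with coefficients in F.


Ȟ^0(U;F) ≅ 0; Ȟ^1(U;F) ≅ Z ⊕ Z/2; Ȟ^2(U;F) ≅ 0

nonempty overlaps:
  W12={p3} W13={p2} W14={p4} W15={p5} W23={p1,p8} W45={p6}
C dims 5,6; δ0: rk 5, SNF 1^4·2
degree 0: 5−5−0 = 0 → Ȟ^0 ≅ 0
degree 1: 6−0−5 = 1 plus torsion [2] → Ȟ^1 ≅ Z ⊕ Z/2
degree 2: 0−0−0 = 0 → Ȟ^2 ≅ 0


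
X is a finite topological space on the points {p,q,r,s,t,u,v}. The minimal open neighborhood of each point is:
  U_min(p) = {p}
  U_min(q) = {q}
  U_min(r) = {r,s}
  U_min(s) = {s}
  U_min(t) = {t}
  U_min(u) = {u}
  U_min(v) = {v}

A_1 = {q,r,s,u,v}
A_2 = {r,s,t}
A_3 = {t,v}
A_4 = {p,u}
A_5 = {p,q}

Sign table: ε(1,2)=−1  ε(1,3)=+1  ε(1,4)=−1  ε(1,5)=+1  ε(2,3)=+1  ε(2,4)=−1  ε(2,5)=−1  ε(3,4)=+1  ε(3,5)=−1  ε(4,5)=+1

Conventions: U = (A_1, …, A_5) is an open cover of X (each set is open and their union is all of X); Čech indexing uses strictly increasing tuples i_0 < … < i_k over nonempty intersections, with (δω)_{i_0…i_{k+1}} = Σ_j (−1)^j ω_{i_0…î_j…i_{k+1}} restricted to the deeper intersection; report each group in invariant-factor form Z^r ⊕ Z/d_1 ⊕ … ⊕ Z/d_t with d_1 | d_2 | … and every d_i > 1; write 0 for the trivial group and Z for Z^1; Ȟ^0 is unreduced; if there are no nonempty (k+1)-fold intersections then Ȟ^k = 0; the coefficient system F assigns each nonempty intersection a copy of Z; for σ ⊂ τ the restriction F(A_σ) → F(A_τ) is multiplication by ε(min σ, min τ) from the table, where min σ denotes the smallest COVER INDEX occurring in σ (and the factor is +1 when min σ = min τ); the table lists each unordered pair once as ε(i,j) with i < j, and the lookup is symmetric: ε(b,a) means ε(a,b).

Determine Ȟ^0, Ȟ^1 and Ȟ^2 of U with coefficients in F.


Ȟ^0(U;F) ≅ 0,  Ȟ^1(U;F) ≅ Z ⊕ Z/2,  Ȟ^2(U;F) ≅ 0

intersection data:
  A12={r,s} A13={v} A14={u} A15={q} A23={t} A45={p}
C dims 5,6; δ0: rk 5, SNF 1^4·2
Ȟ^0 = (5 − 5) − 0 = 0, so Ȟ^0 ≅ 0
Ȟ^1 = (6 − 0) − 5 = 1 plus torsion [2], so Ȟ^1 ≅ Z ⊕ Z/2
Ȟ^2 = (0 − 0) − 0 = 0, so Ȟ^2 ≅ 0


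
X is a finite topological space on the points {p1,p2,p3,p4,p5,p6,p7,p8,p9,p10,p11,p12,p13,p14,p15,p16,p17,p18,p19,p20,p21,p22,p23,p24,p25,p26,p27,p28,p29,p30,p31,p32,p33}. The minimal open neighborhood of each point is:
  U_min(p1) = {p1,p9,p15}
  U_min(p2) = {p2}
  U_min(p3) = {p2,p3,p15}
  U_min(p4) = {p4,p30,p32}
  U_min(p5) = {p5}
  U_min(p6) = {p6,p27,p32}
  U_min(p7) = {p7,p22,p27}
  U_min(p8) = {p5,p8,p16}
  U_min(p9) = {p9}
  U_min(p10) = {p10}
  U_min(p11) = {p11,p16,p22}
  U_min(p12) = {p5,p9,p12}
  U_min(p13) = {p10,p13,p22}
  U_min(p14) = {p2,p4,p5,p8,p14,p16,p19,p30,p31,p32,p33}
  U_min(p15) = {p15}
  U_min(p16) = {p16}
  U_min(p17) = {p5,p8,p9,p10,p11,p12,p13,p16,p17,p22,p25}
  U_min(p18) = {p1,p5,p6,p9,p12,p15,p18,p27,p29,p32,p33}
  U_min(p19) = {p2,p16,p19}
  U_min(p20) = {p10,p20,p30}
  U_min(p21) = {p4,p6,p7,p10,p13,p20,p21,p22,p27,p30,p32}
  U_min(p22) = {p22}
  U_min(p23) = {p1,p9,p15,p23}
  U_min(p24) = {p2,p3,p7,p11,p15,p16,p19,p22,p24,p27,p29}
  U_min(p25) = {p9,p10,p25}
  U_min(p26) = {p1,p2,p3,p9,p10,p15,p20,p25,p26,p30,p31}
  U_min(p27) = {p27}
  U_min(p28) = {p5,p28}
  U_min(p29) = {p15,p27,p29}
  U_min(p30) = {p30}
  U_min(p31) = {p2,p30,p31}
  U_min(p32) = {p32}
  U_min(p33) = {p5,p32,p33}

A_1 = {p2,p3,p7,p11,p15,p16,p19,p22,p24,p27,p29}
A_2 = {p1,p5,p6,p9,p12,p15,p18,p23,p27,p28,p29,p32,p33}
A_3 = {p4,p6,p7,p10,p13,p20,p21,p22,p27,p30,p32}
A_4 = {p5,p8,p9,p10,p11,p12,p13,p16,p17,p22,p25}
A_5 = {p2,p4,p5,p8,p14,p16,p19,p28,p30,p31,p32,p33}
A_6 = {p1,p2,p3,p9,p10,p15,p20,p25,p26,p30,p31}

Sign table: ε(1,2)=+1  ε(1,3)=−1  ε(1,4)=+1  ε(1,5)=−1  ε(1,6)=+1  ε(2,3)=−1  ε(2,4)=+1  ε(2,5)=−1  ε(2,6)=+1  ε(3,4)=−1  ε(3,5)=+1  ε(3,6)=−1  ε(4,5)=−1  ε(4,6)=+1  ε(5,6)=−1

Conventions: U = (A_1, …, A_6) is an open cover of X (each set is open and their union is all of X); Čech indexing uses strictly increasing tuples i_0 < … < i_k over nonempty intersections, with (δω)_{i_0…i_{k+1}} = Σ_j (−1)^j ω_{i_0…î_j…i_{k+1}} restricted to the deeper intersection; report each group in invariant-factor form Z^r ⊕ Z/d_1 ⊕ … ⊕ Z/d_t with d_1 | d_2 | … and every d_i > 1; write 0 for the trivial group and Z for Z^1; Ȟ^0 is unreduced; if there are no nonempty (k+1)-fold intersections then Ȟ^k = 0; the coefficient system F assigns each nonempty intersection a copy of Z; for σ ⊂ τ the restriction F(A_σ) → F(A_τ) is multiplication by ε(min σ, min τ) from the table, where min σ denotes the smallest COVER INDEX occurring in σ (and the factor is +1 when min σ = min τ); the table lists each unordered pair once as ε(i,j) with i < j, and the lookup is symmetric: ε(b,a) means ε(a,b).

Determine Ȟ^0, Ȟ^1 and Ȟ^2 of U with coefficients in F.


intersection data:
  A12={p15,p27,p29} A13={p7,p22,p27} A14={p11,p16,p22} A15={p2,p16,p19} A16={p2,p3,p15} A23={p6,p27,p32} A24={p5,p9,p12} A25={p5,p28,p32,p33} A26={p1,p9,p15} A34={p10,p13,p22} A35={p4,p30,p32} A36={p10,p20,p30} A45={p5,p8,p16} A46={p9,p10,p25} A56={p2,p30,p31}
  A123={p27} A126={p15} A134={p22} A145={p16} A156={p2} A235={p32} A245={p5} A246={p9} A346={p10} A356={p30}
C dims 6,15,10; δ0: rk 5, SNF 1^5; δ1: rk 10, SNF 1^9·2
Ȟ^0 = (6 − 5) − 0 = 1, so Ȟ^0 ≅ Z
Ȟ^1 = (15 − 10) − 5 = 0, so Ȟ^1 ≅ 0
Ȟ^2 = (10 − 0) − 10 = 0 plus torsion [2], so Ȟ^2 ≅ Z/2

Ȟ^0 ≅ Z, Ȟ^1 ≅ 0 and Ȟ^2 ≅ Z/2


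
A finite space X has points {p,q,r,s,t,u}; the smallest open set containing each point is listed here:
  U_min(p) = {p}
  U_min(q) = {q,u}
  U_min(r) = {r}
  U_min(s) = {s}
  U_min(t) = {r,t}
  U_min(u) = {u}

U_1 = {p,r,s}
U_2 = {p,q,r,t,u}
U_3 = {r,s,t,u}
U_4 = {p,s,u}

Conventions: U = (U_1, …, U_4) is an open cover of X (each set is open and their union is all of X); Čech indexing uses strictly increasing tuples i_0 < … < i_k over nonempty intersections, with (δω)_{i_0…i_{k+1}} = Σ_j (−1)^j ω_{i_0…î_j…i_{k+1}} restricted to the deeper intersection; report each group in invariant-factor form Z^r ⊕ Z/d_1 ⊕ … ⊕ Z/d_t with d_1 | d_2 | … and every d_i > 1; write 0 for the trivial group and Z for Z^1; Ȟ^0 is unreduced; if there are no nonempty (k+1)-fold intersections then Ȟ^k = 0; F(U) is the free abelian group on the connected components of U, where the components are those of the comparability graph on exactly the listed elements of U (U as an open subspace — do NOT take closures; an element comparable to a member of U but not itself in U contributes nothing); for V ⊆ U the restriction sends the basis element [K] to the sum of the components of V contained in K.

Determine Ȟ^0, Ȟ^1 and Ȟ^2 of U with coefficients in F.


nerve of the cover:
  U12={p,r} U13={r,s} U14={p,s} U23={r,t,u} U24={p,u} U34={s,u}
  U123={r} U124={p} U134={s} U234={u}
components per intersection:
  U1: {p} {r} {s}
  U2: {p} {q,u} {r,t}
  U3: {r,t} {s} {u}
  U4: {p} {s} {u}
  U12: {p} {r}
  U13: {r} {s}
  U14: {p} {s}
  U23: {r,t} {u}
  U24: {p} {u}
  U34: {s} {u}
  U123: {r}
  U124: {p}
  U134: {s}
  U234: {u}
C dims 12,12,4; δ0: rk 8, SNF 1^8; δ1: rk 4, SNF 1^4
Ȟ^0 = (12 − 8) − 0 = 4, so Ȟ^0 ≅ Z^4
Ȟ^1 = (12 − 4) − 8 = 0, so Ȟ^1 ≅ 0
Ȟ^2 = (4 − 0) − 4 = 0, so Ȟ^2 ≅ 0

Ȟ^0 = Z^4; Ȟ^1 = 0; Ȟ^2 = 0


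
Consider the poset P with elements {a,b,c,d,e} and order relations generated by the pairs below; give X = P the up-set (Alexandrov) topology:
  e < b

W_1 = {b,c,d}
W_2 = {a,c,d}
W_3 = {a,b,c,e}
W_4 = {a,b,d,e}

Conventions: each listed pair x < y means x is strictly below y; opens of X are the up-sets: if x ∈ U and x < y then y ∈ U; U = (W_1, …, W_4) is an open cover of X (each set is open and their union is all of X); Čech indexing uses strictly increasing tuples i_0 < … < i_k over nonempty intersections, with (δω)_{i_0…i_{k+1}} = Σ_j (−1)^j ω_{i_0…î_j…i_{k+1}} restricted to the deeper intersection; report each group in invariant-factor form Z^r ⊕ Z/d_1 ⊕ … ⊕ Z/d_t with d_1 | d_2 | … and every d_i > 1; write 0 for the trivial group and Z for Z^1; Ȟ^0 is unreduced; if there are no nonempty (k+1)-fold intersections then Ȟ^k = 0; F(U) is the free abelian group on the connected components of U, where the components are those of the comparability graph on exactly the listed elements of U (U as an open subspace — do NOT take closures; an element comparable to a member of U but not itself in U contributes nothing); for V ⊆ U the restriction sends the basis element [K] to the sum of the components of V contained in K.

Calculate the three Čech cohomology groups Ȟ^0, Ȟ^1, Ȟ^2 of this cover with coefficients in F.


Ȟ^0(U;F) ≅ Z^4; Ȟ^1(U;F) ≅ 0; Ȟ^2(U;F) ≅ 0

nonempty overlaps:
  W12={c,d} W13={b,c} W14={b,d} W23={a,c} W24={a,d} W34={a,b,e}
  W123={c} W124={d} W134={b} W234={a}
components per intersection:
  W1: {b} {c} {d}
  W2: {a} {c} {d}
  W3: {a} {b,e} {c}
  W4: {a} {b,e} {d}
  W12: {c} {d}
  W13: {b} {c}
  W14: {b} {d}
  W23: {a} {c}
  W24: {a} {d}
  W34: {a} {b,e}
  W123: {c}
  W124: {d}
  W134: {b}
  W234: {a}
C dims 12,12,4; δ0: rk 8, SNF 1^8; δ1: rk 4, SNF 1^4
degree 0: 12−8−0 = 4 → Ȟ^0 ≅ Z^4
degree 1: 12−4−8 = 0 → Ȟ^1 ≅ 0
degree 2: 4−0−4 = 0 → Ȟ^2 ≅ 0


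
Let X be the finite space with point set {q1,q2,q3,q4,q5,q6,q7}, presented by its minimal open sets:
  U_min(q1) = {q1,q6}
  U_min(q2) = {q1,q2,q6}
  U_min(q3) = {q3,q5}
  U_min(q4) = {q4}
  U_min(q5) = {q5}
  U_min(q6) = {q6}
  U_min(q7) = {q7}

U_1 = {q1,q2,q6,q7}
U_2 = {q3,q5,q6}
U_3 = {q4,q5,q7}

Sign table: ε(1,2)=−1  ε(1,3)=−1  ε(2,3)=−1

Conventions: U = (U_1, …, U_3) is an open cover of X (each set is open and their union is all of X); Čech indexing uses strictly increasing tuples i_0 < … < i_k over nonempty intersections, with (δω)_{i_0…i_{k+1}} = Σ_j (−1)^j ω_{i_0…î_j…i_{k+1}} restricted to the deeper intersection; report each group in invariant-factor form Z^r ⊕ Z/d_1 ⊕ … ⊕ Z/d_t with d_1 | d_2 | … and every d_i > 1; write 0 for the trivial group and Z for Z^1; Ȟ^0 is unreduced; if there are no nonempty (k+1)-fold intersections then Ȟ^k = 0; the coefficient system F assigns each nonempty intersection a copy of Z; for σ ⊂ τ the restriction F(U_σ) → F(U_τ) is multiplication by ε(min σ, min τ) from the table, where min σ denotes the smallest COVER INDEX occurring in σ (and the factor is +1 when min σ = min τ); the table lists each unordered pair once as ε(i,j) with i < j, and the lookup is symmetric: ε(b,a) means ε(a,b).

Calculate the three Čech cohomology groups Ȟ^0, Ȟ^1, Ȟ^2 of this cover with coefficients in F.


nonempty intersections:
  U12={q6} U13={q7} U23={q5}
C dims 3,3; δ0: rk 3, SNF 1^2·2
Ȟ^0: (3−3)−0=0 ⇒ 0
Ȟ^1: (3−0)−3=0 plus torsion [2] ⇒ Z/2
Ȟ^2: (0−0)−0=0 ⇒ 0

Ȟ^0 ≅ 0,  Ȟ^1 ≅ Z/2,  Ȟ^2 ≅ 0


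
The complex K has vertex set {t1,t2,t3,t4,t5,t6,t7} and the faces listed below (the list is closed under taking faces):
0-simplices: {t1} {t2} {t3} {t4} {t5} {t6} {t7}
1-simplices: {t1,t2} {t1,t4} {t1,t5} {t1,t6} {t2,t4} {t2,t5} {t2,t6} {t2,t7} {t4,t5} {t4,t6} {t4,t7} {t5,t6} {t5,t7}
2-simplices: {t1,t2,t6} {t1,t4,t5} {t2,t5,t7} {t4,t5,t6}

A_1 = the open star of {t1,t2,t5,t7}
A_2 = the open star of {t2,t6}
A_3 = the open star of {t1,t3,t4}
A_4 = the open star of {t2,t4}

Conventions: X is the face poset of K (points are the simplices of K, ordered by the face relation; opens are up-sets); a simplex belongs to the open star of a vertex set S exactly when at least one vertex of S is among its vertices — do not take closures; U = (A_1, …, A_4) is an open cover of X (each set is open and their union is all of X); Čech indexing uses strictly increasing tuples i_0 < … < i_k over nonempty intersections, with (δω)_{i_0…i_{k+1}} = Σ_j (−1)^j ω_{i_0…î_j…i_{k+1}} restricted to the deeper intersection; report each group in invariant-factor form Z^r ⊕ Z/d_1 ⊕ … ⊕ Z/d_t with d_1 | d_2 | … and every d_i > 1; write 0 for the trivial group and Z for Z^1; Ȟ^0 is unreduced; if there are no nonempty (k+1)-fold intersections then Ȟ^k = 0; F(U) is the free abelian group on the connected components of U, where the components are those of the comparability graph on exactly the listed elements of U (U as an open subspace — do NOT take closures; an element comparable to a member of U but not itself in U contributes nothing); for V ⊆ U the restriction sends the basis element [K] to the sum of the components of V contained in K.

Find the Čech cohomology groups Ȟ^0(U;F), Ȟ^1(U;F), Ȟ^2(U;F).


Ȟ^0 = Z^2, Ȟ^1 = Z^3 and Ȟ^2 = 0

intersection data:
  A1={{t1},{t2},{t5},{t7},{t1,t2},{t1,t4},{t1,t5},{t1,t6},{t2,t4},{t2,t5},{t2,t6},{t2,t7},{t4,t5},{t4,t7},{t5,t6},{t5,t7},{t1,t2,t6},{t1,t4,t5},{t2,t5,t7},{t4,t5,t6}} A2={{t2},{t6},{t1,t2},{t1,t6},{t2,t4},{t2,t5},{t2,t6},{t2,t7},{t4,t6},{t5,t6},{t1,t2,t6},{t2,t5,t7},{t4,t5,t6}} A3={{t1},{t3},{t4},{t1,t2},{t1,t4},{t1,t5},{t1,t6},{t2,t4},{t4,t5},{t4,t6},{t4,t7},{t1,t2,t6},{t1,t4,t5},{t4,t5,t6}} A4={{t2},{t4},{t1,t2},{t1,t4},{t2,t4},{t2,t5},{t2,t6},{t2,t7},{t4,t5},{t4,t6},{t4,t7},{t1,t2,t6},{t1,t4,t5},{t2,t5,t7},{t4,t5,t6}}
  A12={{t2},{t1,t2},{t1,t6},{t2,t4},{t2,t5},{t2,t6},{t2,t7},{t5,t6},{t1,t2,t6},{t2,t5,t7},{t4,t5,t6}} A13={{t1},{t1,t2},{t1,t4},{t1,t5},{t1,t6},{t2,t4},{t4,t5},{t4,t7},{t1,t2,t6},{t1,t4,t5},{t4,t5,t6}} A14={{t2},{t1,t2},{t1,t4},{t2,t4},{t2,t5},{t2,t6},{t2,t7},{t4,t5},{t4,t7},{t1,t2,t6},{t1,t4,t5},{t2,t5,t7},{t4,t5,t6}} A23={{t1,t2},{t1,t6},{t2,t4},{t4,t6},{t1,t2,t6},{t4,t5,t6}} A24={{t2},{t1,t2},{t2,t4},{t2,t5},{t2,t6},{t2,t7},{t4,t6},{t1,t2,t6},{t2,t5,t7},{t4,t5,t6}} A34={{t4},{t1,t2},{t1,t4},{t2,t4},{t4,t5},{t4,t6},{t4,t7},{t1,t2,t6},{t1,t4,t5},{t4,t5,t6}}
  A123={{t1,t2},{t1,t6},{t2,t4},{t1,t2,t6},{t4,t5,t6}} A124={{t2},{t1,t2},{t2,t4},{t2,t5},{t2,t6},{t2,t7},{t1,t2,t6},{t2,t5,t7},{t4,t5,t6}} A134={{t1,t2},{t1,t4},{t2,t4},{t4,t5},{t4,t7},{t1,t2,t6},{t1,t4,t5},{t4,t5,t6}} A234={{t1,t2},{t2,t4},{t4,t6},{t1,t2,t6},{t4,t5,t6}}
  A1234={{t1,t2},{t2,t4},{t1,t2,t6},{t4,t5,t6}}
components per intersection:
  A1: {{t1},{t2},{t5},{t7},{t1,t2},{t1,t4},{t1,t5},{t1,t6},{t2,t4},{t2,t5},{t2,t6},{t2,t7},{t4,t5},{t4,t7},{t5,t6},{t5,t7},{t1,t2,t6},{t1,t4,t5},{t2,t5,t7},{t4,t5,t6}}
  A2: {{t2},{t6},{t1,t2},{t1,t6},{t2,t4},{t2,t5},{t2,t6},{t2,t7},{t4,t6},{t5,t6},{t1,t2,t6},{t2,t5,t7},{t4,t5,t6}}
  A3: {{t1},{t4},{t1,t2},{t1,t4},{t1,t5},{t1,t6},{t2,t4},{t4,t5},{t4,t6},{t4,t7},{t1,t2,t6},{t1,t4,t5},{t4,t5,t6}} {{t3}}
  A4: {{t2},{t4},{t1,t2},{t1,t4},{t2,t4},{t2,t5},{t2,t6},{t2,t7},{t4,t5},{t4,t6},{t4,t7},{t1,t2,t6},{t1,t4,t5},{t2,t5,t7},{t4,t5,t6}}
  A12: {{t2},{t1,t2},{t1,t6},{t2,t4},{t2,t5},{t2,t6},{t2,t7},{t1,t2,t6},{t2,t5,t7}} {{t5,t6},{t4,t5,t6}}
  A13: {{t1},{t1,t2},{t1,t4},{t1,t5},{t1,t6},{t4,t5},{t1,t2,t6},{t1,t4,t5},{t4,t5,t6}} {{t2,t4}} {{t4,t7}}
  A14: {{t2},{t1,t2},{t2,t4},{t2,t5},{t2,t6},{t2,t7},{t1,t2,t6},{t2,t5,t7}} {{t1,t4},{t4,t5},{t1,t4,t5},{t4,t5,t6}} {{t4,t7}}
  A23: {{t1,t2},{t1,t6},{t1,t2,t6}} {{t2,t4}} {{t4,t6},{t4,t5,t6}}
  A24: {{t2},{t1,t2},{t2,t4},{t2,t5},{t2,t6},{t2,t7},{t1,t2,t6},{t2,t5,t7}} {{t4,t6},{t4,t5,t6}}
  A34: {{t4},{t1,t4},{t2,t4},{t4,t5},{t4,t6},{t4,t7},{t1,t4,t5},{t4,t5,t6}} {{t1,t2},{t1,t2,t6}}
  A123: {{t1,t2},{t1,t6},{t1,t2,t6}} {{t2,t4}} {{t4,t5,t6}}
  A124: {{t2},{t1,t2},{t2,t4},{t2,t5},{t2,t6},{t2,t7},{t1,t2,t6},{t2,t5,t7}} {{t4,t5,t6}}
  A134: {{t1,t2},{t1,t2,t6}} {{t1,t4},{t4,t5},{t1,t4,t5},{t4,t5,t6}} {{t2,t4}} {{t4,t7}}
  A234: {{t1,t2},{t1,t2,t6}} {{t2,t4}} {{t4,t6},{t4,t5,t6}}
  A1234: {{t1,t2},{t1,t2,t6}} {{t2,t4}} {{t4,t5,t6}}
C dims 5,15,12,3; δ0: rk 3, SNF 1^3; δ1: rk 9, SNF 1^9; δ2: rk 3, SNF 1^3
Ȟ^0 = (5 − 3) − 0 = 2, so Ȟ^0 ≅ Z^2
Ȟ^1 = (15 − 9) − 3 = 3, so Ȟ^1 ≅ Z^3
Ȟ^2 = (12 − 3) − 9 = 0, so Ȟ^2 ≅ 0


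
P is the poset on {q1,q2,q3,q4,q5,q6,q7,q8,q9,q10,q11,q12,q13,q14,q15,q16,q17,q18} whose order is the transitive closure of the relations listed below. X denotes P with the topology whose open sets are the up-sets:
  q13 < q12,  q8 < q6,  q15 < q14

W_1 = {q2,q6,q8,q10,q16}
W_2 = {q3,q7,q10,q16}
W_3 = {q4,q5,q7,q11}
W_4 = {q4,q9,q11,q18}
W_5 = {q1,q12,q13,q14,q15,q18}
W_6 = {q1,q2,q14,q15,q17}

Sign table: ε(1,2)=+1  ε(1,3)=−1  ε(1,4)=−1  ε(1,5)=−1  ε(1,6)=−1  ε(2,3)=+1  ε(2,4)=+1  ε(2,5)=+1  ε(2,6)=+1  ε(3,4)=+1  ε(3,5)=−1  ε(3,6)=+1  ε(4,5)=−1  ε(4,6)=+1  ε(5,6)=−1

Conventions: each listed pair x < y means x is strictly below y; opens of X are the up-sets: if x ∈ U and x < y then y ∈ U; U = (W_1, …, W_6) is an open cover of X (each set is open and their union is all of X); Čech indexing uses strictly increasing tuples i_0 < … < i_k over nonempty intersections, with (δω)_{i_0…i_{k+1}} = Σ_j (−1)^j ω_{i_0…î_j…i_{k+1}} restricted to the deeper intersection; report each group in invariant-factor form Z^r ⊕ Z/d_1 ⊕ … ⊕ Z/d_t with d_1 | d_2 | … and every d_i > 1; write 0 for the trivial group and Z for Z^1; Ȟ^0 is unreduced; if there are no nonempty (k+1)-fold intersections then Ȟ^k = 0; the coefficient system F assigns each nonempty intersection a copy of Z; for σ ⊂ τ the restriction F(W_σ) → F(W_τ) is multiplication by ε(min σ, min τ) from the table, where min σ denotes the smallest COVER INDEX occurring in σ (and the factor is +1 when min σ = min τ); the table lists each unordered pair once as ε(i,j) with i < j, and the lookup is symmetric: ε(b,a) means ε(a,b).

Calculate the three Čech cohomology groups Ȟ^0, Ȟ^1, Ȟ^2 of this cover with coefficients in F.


Ȟ^0(U;F) ≅ 0, Ȟ^1(U;F) ≅ Z/2, Ȟ^2(U;F) ≅ 0

intersection data:
  W12={q10,q16} W16={q2} W23={q7} W34={q4,q11} W45={q18} W56={q1,q14,q15}
C dims 6,6; δ0: rk 6, SNF 1^5·2
Ȟ^0 = (6 − 6) − 0 = 0, so Ȟ^0 ≅ 0
Ȟ^1 = (6 − 0) − 6 = 0 plus torsion [2], so Ȟ^1 ≅ Z/2
Ȟ^2 = (0 − 0) − 0 = 0, so Ȟ^2 ≅ 0


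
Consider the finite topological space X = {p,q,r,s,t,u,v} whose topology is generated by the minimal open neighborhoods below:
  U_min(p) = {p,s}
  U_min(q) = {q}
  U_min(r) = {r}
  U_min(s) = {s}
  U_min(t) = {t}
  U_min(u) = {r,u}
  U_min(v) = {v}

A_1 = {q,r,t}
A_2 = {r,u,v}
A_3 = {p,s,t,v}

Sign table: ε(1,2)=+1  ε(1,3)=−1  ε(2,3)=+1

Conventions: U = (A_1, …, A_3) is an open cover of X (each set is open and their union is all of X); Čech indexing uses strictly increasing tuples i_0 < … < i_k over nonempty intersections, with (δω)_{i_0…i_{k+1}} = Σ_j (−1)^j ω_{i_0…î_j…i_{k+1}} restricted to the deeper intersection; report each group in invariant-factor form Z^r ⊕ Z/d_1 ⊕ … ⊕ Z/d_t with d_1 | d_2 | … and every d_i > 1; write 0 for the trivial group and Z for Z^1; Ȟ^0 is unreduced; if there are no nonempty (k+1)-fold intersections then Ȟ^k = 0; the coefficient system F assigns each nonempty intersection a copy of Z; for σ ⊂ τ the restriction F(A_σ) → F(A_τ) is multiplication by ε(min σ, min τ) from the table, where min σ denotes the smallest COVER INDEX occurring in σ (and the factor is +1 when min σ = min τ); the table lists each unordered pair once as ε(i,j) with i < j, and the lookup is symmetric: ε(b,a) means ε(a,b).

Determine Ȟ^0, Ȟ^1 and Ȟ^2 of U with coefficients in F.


nonempty intersections:
  A12={r} A13={t} A23={v}
C dims 3,3; δ0: rk 3, SNF 1^2·2
Ȟ^0: (3−3)−0=0 ⇒ 0
Ȟ^1: (3−0)−3=0 plus torsion [2] ⇒ Z/2
Ȟ^2: (0−0)−0=0 ⇒ 0

Ȟ^0 = 0, Ȟ^1 = Z/2, Ȟ^2 = 0


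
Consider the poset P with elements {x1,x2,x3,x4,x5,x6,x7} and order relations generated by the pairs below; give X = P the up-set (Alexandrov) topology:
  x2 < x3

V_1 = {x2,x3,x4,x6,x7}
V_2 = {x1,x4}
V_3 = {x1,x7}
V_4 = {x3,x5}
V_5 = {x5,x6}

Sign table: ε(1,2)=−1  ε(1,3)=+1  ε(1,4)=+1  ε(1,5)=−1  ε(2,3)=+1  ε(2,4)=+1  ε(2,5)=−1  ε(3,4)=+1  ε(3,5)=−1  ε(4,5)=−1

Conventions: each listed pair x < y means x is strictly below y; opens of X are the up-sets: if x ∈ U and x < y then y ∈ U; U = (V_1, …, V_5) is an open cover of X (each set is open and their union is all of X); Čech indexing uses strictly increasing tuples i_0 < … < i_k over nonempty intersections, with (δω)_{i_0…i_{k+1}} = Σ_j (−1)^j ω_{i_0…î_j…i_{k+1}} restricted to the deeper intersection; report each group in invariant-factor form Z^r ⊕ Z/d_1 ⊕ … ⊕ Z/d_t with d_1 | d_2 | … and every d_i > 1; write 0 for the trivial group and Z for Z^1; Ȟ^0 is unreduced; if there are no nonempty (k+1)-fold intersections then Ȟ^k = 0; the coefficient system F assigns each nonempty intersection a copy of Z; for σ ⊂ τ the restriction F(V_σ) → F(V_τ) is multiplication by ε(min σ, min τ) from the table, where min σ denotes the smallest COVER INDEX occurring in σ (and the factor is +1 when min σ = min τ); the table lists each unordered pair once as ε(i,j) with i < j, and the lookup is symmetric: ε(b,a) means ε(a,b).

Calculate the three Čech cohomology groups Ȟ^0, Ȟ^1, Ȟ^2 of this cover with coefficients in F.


Ȟ^0 ≅ 0, Ȟ^1 ≅ Z ⊕ Z/2, Ȟ^2 ≅ 0

nerve simplices:
  V12={x4} V13={x7} V14={x3} V15={x6} V23={x1} V45={x5}
C dims 5,6; δ0: rk 5, SNF 1^4·2
degree 0: 5−5−0 = 0 → Ȟ^0 ≅ 0
degree 1: 6−0−5 = 1 plus torsion [2] → Ȟ^1 ≅ Z ⊕ Z/2
degree 2: 0−0−0 = 0 → Ȟ^2 ≅ 0


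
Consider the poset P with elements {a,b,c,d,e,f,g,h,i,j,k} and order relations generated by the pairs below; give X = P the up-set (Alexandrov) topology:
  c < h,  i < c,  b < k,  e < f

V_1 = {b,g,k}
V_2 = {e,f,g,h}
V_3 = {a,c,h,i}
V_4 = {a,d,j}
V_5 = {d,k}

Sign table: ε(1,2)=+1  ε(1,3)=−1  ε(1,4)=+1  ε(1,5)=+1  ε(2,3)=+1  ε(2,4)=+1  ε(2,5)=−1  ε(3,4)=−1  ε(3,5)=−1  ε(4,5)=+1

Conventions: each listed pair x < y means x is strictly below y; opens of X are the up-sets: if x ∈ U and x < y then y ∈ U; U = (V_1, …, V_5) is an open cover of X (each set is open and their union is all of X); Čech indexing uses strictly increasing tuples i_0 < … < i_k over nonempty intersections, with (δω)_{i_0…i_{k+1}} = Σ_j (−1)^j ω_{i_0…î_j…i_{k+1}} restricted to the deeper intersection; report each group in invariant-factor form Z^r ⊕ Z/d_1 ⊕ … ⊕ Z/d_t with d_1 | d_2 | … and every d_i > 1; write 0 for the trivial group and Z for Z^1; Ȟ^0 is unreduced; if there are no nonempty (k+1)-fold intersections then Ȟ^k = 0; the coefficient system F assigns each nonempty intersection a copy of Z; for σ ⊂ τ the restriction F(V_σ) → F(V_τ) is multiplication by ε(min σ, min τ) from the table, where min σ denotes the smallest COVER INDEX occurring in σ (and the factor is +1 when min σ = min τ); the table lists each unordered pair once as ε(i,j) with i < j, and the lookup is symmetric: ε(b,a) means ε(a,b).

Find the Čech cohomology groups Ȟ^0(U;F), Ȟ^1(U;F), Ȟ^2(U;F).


Ȟ^0 ≅ 0, Ȟ^1 ≅ Z/2, Ȟ^2 ≅ 0

cover nerve:
  V12={g} V15={k} V23={h} V34={a} V45={d}
C dims 5,5; δ0: rk 5, SNF 1^4·2
Ȟ^0: (5−5)−0=0 ⇒ 0
Ȟ^1: (5−0)−5=0 plus torsion [2] ⇒ Z/2
Ȟ^2: (0−0)−0=0 ⇒ 0
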